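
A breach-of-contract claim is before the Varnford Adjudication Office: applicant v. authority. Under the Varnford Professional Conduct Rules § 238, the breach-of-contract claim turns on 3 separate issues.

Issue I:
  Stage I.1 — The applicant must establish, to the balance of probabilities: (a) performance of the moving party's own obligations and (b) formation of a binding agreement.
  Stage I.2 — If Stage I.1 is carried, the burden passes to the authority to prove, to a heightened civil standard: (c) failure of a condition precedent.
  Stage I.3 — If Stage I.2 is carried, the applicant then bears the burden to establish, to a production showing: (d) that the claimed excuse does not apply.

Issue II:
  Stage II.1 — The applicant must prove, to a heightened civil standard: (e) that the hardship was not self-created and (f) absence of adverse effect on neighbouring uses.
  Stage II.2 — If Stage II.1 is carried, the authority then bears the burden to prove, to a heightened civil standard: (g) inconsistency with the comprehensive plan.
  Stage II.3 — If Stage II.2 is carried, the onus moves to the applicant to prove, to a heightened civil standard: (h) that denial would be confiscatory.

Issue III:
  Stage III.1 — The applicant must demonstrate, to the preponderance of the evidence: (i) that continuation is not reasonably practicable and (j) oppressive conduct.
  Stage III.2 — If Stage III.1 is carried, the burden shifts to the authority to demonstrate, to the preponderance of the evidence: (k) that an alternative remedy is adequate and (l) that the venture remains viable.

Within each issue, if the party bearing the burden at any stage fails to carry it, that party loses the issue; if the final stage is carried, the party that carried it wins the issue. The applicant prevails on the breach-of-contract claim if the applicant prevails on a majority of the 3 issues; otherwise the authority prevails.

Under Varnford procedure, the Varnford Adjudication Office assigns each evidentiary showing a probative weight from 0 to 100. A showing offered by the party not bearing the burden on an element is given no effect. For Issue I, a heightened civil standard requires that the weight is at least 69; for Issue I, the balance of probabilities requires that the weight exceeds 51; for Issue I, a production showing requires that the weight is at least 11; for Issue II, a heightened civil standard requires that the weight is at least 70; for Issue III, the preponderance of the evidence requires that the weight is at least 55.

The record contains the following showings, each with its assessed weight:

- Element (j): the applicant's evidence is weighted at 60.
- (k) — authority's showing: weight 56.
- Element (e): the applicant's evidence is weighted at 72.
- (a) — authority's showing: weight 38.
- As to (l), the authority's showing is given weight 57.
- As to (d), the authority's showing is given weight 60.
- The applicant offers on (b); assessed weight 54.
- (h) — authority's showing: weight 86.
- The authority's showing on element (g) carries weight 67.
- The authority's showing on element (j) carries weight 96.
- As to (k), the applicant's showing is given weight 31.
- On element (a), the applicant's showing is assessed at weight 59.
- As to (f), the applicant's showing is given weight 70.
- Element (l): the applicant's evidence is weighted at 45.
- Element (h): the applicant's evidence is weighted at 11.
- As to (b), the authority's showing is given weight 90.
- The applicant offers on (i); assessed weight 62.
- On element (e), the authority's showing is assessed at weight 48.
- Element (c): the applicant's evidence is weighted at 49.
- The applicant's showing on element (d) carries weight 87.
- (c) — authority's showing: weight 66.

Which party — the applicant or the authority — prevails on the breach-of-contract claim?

— Issue I —
Stage I.1 (applicant, the balance of probabilities, weight exceeds 51): (a) 59 (authority's 38 disregarded) > 51 — meets; (b) 54 (authority's 90 disregarded) > 51 — meets.
  The applicant carries Stage I.1; the authority now bears the burden.
Stage I.2 (authority, a heightened civil standard, weight is at least 69): (c) 66 (applicant's 49 disregarded) < 69 — fails.
  The authority does not carry Stage I.2.
So the applicant prevails on this issue.
— Issue II —
Stage II.1 — burden on applicant; standard: a heightened civil standard (weight is at least 70).
    (e): 72 (authority's 48 disregarded) ≥ 70 [met]
    (f): 70 ≥ 70 [met]
  Stage II.1 is satisfied; the onus moves to the authority.
Stage II.2 — burden on authority; standard: a heightened civil standard (weight is at least 70).
    (g): 67 < 70 [not met]
  The authority does not carry Stage II.2.
The applicant prevails on this issue.
— Issue III —
At Stage III.1 the applicant must meet the preponderance of the evidence (weight is at least 55): on (i) the weight is 62, ≥ 55, so (i) meets the standard; on (j) the weight is 60 (the authority's 96 is given no effect), which does reach 55, so (j) meets the standard.
  All elements met. The burden passes to the authority.
At Stage III.2 the authority must meet the preponderance of the evidence (weight is at least 55): on (k) the weight is 56 (the applicant's 31 is given no effect), ≥ 55, so (k) meets the standard; on (l) the weight is 57 (the applicant's 45 is given no effect), which does reach 55, so (l) meets the standard.
  The authority carries the last stage.
Every stage carried; the authority prevails on this issue.
Per-issue: Issue I → applicant; Issue II → applicant; Issue III → authority. The applicant must prevail on a majority of issues; overall, the applicant prevails.

applicant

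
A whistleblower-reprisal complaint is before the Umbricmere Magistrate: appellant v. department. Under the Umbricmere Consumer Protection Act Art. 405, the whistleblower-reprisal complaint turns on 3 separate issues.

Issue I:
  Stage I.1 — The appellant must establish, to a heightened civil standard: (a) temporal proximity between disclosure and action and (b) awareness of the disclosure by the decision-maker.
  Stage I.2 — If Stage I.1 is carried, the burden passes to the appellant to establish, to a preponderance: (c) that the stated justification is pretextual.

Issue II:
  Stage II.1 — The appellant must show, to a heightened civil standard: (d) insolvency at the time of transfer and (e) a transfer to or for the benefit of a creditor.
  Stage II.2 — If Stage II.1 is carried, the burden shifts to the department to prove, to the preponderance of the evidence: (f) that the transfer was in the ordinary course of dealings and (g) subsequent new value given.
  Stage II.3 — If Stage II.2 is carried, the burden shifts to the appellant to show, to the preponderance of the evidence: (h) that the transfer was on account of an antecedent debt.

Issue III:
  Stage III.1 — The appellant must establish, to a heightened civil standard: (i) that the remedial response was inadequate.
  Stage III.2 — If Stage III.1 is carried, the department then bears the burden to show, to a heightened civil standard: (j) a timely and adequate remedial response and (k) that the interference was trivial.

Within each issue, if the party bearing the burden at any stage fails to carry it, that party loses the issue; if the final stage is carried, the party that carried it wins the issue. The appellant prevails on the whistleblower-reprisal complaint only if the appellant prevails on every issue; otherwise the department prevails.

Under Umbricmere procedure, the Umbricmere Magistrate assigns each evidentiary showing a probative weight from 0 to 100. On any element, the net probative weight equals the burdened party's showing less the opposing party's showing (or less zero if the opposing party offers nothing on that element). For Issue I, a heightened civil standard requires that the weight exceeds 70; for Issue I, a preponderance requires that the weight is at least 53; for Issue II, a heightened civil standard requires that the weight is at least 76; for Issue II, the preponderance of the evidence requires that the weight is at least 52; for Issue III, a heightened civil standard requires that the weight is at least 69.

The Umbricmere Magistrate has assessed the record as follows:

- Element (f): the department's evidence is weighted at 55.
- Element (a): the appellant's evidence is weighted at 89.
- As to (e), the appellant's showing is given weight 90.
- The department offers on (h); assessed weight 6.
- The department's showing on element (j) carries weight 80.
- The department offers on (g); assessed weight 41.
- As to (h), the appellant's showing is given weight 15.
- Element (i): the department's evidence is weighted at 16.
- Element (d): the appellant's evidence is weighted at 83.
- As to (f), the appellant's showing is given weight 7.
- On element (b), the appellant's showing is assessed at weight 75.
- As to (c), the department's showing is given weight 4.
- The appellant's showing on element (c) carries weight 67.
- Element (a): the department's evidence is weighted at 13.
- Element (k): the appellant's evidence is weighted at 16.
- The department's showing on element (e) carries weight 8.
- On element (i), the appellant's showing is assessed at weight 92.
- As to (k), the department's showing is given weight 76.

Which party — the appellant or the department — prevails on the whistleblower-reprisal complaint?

appellant

— Issue I —
Stage I.1 — burden on appellant; standard: a heightened civil standard (weight exceeds 70).
    (a): 89 − 13 = 76 > 70 [met]
    (b): 75 > 70 [met]
  Stage I.1 carried; the burden remains with the appellant.
Stage I.2 — burden on appellant; standard: a preponderance (weight is at least 53).
    (c): 67 − 4 = 63 ≥ 53 [met]
  All elements met at the final stage.
All stages carried — the appellant prevails on this issue.
— Issue II —
Stage II.1 — burden on appellant; standard: a heightened civil standard (weight is at least 76).
    (d): 83 ≥ 76 [met]
    (e): 90 − 8 = 82 ≥ 76 [met]
  The appellant carries Stage II.1; the department now bears the burden.
Stage II.2 — burden on department; standard: the preponderance of the evidence (weight is at least 52).
    (f): 55 − 7 = 48 < 52 [not met]
    (g): 41 < 52 [not met]
  The department does not carry Stage II.2.
The analysis ends at Stage II.2; the appellant prevails on this issue.
— Issue III —
Stage III.1 — burden on appellant; standard: a heightened civil standard (weight is at least 69).
    (i): 92 − 16 = 76 ≥ 69 [met]
  The appellant carries Stage III.1; the department now bears the burden.
Stage III.2 — burden on department; standard: a heightened civil standard (weight is at least 69).
    (j): 80 ≥ 69 [met]
    (k): 76 − 16 = 60 < 69 [not met]
  Not every element is met, so the department fails to carry Stage III.2.
So the appellant prevails on this issue.
Per-issue: Issue I → appellant; Issue II → appellant; Issue III → appellant. The appellant must prevail on every issue; overall, the appellant prevails.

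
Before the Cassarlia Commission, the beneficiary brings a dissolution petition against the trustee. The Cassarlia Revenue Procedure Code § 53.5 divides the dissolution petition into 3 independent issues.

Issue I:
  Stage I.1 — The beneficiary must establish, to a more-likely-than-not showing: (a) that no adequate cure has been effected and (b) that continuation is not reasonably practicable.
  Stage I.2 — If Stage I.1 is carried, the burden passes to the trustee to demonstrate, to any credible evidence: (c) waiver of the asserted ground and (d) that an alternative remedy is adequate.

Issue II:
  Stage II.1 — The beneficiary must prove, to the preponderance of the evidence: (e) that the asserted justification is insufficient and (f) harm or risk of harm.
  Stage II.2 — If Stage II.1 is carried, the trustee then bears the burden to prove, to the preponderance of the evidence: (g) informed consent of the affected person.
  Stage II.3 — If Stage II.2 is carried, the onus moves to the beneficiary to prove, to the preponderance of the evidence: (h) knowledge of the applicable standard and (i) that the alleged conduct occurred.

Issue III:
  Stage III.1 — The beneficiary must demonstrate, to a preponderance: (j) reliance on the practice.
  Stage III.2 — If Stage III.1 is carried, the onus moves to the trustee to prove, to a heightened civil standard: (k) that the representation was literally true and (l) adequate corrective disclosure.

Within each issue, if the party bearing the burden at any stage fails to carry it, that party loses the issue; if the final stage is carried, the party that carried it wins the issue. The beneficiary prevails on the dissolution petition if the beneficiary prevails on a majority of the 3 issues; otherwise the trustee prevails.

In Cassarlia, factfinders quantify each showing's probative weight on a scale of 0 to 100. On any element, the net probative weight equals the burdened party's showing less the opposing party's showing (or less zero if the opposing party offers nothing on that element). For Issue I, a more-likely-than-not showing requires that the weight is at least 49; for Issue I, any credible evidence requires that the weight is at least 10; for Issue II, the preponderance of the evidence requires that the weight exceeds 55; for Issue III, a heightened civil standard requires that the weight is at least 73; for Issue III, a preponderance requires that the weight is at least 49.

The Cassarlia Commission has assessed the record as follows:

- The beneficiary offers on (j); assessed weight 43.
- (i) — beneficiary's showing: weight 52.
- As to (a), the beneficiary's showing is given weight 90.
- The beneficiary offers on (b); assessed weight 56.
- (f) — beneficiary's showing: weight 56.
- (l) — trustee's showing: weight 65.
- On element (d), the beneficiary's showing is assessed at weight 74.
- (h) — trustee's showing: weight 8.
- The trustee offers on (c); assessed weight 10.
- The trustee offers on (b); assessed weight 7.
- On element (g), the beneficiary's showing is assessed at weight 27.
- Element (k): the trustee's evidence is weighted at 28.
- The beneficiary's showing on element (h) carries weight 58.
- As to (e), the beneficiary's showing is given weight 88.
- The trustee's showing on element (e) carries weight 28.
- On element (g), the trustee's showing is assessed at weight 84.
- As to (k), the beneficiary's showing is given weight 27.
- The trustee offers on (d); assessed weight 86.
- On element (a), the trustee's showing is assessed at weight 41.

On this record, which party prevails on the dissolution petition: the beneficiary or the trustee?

— Issue I —
Stage I.1 — burden on beneficiary; standard: a more-likely-than-not showing (weight is at least 49).
    (a): 90 − 41 = 49 ≥ 49 [met]
    (b): 56 − 7 = 49 ≥ 49 [met]
  The beneficiary carries Stage I.1; the trustee now bears the burden.
Stage I.2 — burden on trustee; standard: any credible evidence (weight is at least 10).
    (c): 10 ≥ 10 [met]
    (d): 86 − 74 = 12 ≥ 10 [met]
  The trustee carries the last stage.
With every stage satisfied, the trustee prevails on this issue.
— Issue II —
At Stage II.1 the beneficiary must meet the preponderance of the evidence (weight exceeds 55): on (e) the weight is 88 less the opposing 28 gives net 60, > 55, so (e) meets the standard; on (f) the weight is 56, which does exceed 55, so (f) meets the standard.
  The beneficiary carries Stage II.1; the trustee now bears the burden.
At Stage II.2 the trustee must meet the preponderance of the evidence (weight exceeds 55): on (g) the weight is 84 less the opposing 27 gives net 57, which does exceed 55, so (g) meets the standard.
  Stage II.2 is satisfied; the onus moves to the beneficiary.
At Stage II.3 the beneficiary must meet the preponderance of the evidence (weight exceeds 55): on (h) the weight is 58 less the opposing 8 gives net 50, ≤ 55, so (h) does not meet the standard; on (i) the weight is 52, which does not exceed 55, so (i) does not meet the standard.
  Stage II.3 not carried; the beneficiary fails its burden.
So the trustee prevails on this issue.
— Issue III —
Stage III.1 (beneficiary, a preponderance, weight is at least 49): (j) 43 < 49 — fails.
  Stage III.1 not carried; the beneficiary fails its burden.
The analysis ends at Stage III.1; the trustee prevails on this issue.
Per-issue: Issue I → trustee; Issue II → trustee; Issue III → trustee. The beneficiary must prevail on a majority of issues; overall, the trustee prevails.

trustee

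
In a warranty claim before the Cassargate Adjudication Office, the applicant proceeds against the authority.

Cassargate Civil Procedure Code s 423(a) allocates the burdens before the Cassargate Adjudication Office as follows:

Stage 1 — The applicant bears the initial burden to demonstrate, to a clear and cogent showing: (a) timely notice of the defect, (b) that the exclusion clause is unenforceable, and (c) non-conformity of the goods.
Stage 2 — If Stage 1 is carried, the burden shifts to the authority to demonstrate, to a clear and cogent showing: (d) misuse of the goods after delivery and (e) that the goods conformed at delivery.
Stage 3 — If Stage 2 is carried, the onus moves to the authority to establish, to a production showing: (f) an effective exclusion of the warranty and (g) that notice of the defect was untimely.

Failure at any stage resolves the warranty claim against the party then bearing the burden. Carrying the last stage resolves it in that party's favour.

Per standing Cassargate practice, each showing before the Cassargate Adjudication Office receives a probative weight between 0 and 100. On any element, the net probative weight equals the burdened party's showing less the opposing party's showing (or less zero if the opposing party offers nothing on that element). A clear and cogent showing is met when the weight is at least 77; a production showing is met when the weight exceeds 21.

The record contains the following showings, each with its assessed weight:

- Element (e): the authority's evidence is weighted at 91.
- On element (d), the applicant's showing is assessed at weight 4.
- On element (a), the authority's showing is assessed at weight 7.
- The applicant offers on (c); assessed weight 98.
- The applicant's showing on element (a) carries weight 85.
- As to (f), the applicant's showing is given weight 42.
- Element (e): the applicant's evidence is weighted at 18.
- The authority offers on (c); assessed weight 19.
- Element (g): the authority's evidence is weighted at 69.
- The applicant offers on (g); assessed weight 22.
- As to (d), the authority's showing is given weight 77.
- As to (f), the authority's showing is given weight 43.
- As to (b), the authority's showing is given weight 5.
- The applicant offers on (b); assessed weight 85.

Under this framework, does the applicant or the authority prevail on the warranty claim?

applicant

Stage 1 — burden on applicant; standard: a clear and cogent showing (weight is at least 77).
    (a): 85 − 7 = 78 ≥ 77 [met]
    (b): 85 − 5 = 80 ≥ 77 [met]
    (c): 98 − 19 = 79 ≥ 77 [met]
  The applicant carries Stage 1; the authority now bears the burden.
Stage 2 — burden on authority; standard: a clear and cogent showing (weight is at least 77).
    (d): 77 − 4 = 73 < 77 [not met]
    (e): 91 − 18 = 73 < 77 [not met]
  The authority does not carry Stage 2.
The applicant prevails.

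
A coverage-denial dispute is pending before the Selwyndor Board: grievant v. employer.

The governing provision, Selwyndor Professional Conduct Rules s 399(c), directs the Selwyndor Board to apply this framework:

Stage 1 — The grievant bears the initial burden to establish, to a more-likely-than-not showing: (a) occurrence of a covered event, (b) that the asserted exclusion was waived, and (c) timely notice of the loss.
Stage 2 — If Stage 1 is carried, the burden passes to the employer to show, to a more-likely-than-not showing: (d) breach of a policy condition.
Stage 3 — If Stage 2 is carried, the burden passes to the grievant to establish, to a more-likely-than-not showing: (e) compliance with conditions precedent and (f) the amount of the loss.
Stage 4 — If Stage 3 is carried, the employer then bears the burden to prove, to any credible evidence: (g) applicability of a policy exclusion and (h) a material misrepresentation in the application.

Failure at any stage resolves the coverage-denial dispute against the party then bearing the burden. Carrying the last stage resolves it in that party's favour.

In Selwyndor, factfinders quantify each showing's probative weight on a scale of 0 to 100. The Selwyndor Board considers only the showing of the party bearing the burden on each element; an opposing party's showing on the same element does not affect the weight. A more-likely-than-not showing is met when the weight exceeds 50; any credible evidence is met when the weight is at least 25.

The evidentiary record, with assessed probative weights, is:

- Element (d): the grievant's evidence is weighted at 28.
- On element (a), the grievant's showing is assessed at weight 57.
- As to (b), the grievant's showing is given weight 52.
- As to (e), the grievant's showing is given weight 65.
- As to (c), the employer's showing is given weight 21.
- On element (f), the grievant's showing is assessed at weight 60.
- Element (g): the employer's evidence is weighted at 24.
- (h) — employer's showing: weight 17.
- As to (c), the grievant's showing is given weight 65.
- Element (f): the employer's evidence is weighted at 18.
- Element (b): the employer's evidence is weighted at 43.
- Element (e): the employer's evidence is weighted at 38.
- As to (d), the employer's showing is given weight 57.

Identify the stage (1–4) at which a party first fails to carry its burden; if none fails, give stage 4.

stage 4

Stage 1 (grievant, a more-likely-than-not showing, weight exceeds 50): (a) 57 > 50 — meets; (b) 52 (employer's 43 disregarded) > 50 — meets; (c) 65 (employer's 21 disregarded) > 50 — meets.
  Stage 1 carried; the burden shifts to the employer.
Stage 2 (employer, a more-likely-than-not showing, weight exceeds 50): (d) 57 (grievant's 28 disregarded) > 50 — meets.
  Stage 2 is satisfied; the onus moves to the grievant.
Stage 3 (grievant, a more-likely-than-not showing, weight exceeds 50): (e) 65 (employer's 38 disregarded) > 50 — meets; (f) 60 (employer's 18 disregarded) > 50 — meets.
  Stage 3 is satisfied; the onus moves to the employer.
Stage 4 (employer, any credible evidence, weight is at least 25): (g) 24 < 25 — fails; (h) 17 < 25 — fails.
  The employer does not carry Stage 4.
The grievant prevails.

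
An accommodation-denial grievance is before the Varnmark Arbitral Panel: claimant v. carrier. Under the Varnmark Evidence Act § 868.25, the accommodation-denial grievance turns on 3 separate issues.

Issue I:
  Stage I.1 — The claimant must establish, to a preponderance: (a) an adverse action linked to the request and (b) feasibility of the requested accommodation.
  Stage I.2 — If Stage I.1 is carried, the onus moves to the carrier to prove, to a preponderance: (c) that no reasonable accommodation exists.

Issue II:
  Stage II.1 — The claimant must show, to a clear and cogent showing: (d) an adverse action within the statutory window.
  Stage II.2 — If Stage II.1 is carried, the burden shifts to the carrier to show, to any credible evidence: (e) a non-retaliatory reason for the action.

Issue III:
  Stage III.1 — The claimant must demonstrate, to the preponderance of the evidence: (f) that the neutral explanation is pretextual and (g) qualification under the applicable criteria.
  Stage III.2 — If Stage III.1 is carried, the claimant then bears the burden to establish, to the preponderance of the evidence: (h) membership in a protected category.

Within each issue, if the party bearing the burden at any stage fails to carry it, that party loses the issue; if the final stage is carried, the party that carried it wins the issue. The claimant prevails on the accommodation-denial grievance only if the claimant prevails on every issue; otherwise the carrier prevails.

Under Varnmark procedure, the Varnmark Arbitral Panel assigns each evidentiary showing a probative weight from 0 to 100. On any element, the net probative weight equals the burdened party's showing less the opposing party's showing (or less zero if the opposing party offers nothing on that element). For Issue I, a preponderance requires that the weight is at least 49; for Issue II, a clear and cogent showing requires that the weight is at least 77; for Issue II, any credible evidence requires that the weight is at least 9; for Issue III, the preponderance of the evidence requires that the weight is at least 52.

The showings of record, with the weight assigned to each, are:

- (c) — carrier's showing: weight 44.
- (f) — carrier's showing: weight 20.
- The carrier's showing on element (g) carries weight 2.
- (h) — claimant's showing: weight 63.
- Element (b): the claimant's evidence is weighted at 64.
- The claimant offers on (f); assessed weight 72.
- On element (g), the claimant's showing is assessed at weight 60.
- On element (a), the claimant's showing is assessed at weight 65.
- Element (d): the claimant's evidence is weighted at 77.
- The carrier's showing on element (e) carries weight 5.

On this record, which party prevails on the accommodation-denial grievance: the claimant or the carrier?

— Issue I —
At Stage I.1 the claimant must meet a preponderance (weight is at least 49): on (a) the weight is 65, which does reach 49, so (a) meets the standard; on (b) the weight is 64, ≥ 49, so (b) meets the standard.
  Stage I.1 carried; the burden shifts to the carrier.
At Stage I.2 the carrier must meet a preponderance (weight is at least 49): on (c) the weight is 44, < 49, so (c) does not meet the standard.
  Not every element is met, so the carrier fails to carry Stage I.2.
The claimant prevails on this issue.
— Issue II —
At Stage II.1 the claimant must meet a clear and cogent showing (weight is at least 77): on (d) the weight is 77, ≥ 77, so (d) meets the standard.
  Stage II.1 is satisfied; the onus moves to the carrier.
At Stage II.2 the carrier must meet any credible evidence (weight is at least 9): on (e) the weight is 5, which does not reach 9, so (e) does not meet the standard.
  The carrier does not carry Stage II.2.
So the claimant prevails on this issue.
— Issue III —
Stage III.1 (claimant, the preponderance of the evidence, weight is at least 52): (f) net 72−20=52 ≥ 52 — meets; (g) net 60−2=58 ≥ 52 — meets.
  Stage III.1 carried; the burden remains with the claimant.
Stage III.2 (claimant, the preponderance of the evidence, weight is at least 52): (h) 63 ≥ 52 — meets.
  All elements met at the final stage.
Every stage carried; the claimant prevails on this issue.
Per-issue: Issue I → claimant; Issue II → claimant; Issue III → claimant. The claimant must prevail on every issue; overall, the claimant prevails.

claimant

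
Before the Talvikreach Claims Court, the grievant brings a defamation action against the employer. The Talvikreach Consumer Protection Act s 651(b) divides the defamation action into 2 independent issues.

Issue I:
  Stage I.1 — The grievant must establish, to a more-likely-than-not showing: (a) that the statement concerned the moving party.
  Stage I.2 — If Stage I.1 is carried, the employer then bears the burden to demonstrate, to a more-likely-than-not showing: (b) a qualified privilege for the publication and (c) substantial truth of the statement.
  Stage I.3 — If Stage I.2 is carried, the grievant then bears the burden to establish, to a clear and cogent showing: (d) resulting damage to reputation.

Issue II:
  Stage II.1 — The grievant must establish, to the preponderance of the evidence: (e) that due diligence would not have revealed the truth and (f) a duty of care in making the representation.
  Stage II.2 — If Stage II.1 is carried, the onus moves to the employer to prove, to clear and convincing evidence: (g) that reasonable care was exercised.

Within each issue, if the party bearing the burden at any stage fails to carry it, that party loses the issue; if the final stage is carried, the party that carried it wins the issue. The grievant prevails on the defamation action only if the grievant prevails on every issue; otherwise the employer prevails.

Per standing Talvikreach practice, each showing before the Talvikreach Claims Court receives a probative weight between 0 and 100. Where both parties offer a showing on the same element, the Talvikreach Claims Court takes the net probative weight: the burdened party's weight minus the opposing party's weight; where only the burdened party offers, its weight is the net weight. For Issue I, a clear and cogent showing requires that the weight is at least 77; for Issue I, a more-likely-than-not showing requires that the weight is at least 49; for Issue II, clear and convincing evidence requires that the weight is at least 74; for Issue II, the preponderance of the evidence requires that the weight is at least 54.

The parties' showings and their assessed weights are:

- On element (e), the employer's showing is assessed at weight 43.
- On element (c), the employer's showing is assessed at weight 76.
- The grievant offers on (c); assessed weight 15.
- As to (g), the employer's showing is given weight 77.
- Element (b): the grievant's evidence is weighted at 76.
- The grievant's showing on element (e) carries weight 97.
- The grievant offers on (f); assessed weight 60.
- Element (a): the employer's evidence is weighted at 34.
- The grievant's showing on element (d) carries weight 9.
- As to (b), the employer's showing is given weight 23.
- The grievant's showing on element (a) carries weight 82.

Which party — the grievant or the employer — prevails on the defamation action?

— Issue I —
At Stage I.1 the grievant must meet a more-likely-than-not showing (weight is at least 49): on (a) the weight is 82 less the opposing 34 gives net 48, < 49, so (a) does not meet the standard.
  Not every element is met, so the grievant fails to carry Stage I.1.
The analysis ends at Stage I.1; the employer prevails on this issue.
— Issue II —
Stage II.1 (grievant, the preponderance of the evidence, weight is at least 54): (e) net 97−43=54 ≥ 54 — meets; (f) 60 ≥ 54 — meets.
  Stage II.1 carried; the burden shifts to the employer.
Stage II.2 (employer, clear and convincing evidence, weight is at least 74): (g) 77 ≥ 74 — meets.
  All elements met at the final stage.
With every stage satisfied, the employer prevails on this issue.
Per-issue: Issue I → employer; Issue II → employer. The grievant must prevail on every issue; overall, the employer prevails.

employer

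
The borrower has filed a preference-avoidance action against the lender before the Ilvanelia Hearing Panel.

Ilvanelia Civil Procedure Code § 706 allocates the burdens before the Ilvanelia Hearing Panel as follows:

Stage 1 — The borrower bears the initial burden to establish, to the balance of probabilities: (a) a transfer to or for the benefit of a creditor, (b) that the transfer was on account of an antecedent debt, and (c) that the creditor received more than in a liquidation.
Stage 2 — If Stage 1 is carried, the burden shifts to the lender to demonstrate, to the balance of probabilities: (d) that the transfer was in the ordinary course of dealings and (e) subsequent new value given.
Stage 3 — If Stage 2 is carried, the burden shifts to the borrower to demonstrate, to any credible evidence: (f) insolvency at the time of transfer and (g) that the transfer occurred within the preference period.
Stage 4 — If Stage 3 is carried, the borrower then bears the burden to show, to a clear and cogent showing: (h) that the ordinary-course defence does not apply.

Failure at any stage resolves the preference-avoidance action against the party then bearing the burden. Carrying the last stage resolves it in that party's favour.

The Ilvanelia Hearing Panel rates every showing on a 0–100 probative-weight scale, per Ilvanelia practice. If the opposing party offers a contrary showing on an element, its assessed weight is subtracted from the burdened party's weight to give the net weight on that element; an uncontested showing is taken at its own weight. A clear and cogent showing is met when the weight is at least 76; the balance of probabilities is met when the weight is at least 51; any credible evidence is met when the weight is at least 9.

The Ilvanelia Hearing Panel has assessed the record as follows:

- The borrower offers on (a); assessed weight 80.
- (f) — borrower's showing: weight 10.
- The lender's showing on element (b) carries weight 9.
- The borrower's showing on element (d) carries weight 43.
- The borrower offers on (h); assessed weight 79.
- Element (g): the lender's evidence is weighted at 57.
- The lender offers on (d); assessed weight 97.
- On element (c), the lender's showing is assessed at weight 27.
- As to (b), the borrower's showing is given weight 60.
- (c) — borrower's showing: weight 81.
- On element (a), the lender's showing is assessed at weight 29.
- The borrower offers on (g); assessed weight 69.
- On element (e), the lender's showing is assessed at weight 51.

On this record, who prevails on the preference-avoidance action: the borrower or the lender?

Stage 1 (borrower, the balance of probabilities, weight is at least 51): (a) net 80−29=51 ≥ 51 — meets; (b) net 60−9=51 ≥ 51 — meets; (c) net 81−27=54 ≥ 51 — meets.
  Stage 1 carried; the burden shifts to the lender.
Stage 2 (lender, the balance of probabilities, weight is at least 51): (d) net 97−43=54 ≥ 51 — meets; (e) 51 ≥ 51 — meets.
  The lender carries Stage 2; the borrower now bears the burden.
Stage 3 (borrower, any credible evidence, weight is at least 9): (f) 10 ≥ 9 — meets; (g) net 69−57=12 ≥ 9 — meets.
  Stage 3 carried; the burden remains with the borrower.
Stage 4 (borrower, a clear and cogent showing, weight is at least 76): (h) 79 ≥ 76 — meets.
  All elements met at the final stage.
Every stage carried; the borrower prevails.

borrower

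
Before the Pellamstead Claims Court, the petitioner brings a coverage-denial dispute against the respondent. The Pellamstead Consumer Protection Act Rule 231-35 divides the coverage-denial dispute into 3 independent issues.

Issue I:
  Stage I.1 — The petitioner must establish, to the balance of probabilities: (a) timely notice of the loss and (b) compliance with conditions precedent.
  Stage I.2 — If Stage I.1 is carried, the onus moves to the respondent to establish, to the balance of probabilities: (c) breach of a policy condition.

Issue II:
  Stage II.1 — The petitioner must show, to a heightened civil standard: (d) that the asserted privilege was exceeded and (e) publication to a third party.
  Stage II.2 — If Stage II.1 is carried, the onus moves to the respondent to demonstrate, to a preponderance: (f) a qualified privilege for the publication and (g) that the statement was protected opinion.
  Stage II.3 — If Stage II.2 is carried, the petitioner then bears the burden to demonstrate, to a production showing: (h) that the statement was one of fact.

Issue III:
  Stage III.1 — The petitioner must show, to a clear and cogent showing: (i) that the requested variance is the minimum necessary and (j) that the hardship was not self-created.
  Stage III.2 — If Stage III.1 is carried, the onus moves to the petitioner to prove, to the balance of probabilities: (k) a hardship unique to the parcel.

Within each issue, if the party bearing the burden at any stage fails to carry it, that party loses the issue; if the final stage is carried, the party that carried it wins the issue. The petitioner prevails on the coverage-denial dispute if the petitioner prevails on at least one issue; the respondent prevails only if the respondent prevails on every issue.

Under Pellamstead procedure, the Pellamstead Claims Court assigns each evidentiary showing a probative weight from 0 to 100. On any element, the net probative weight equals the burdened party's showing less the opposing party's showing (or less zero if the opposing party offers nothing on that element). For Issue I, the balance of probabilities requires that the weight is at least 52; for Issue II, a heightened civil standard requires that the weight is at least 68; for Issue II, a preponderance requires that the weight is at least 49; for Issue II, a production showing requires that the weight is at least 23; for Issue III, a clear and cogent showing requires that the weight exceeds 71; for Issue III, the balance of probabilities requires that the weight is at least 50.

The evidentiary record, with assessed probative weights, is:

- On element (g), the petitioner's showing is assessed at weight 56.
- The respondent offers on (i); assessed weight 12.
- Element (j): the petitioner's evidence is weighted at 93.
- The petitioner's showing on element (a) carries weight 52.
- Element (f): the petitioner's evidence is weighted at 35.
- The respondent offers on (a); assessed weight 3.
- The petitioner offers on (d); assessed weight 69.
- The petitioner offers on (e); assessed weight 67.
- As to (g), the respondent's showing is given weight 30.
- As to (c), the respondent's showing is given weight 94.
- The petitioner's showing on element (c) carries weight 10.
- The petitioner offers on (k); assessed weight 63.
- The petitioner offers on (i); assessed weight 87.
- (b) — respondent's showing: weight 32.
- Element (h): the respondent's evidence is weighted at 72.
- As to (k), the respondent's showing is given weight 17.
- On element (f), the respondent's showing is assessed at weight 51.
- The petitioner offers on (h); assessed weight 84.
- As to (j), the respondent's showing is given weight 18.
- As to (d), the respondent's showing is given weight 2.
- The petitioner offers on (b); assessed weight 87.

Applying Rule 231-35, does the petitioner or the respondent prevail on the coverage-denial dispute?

respondent

— Issue I —
Stage I.1 (petitioner, the balance of probabilities, weight is at least 52): (a) net 52−3=49 < 52 — fails; (b) net 87−32=55 ≥ 52 — meets.
  Stage I.1 not carried; the petitioner fails its burden.
So the respondent prevails on this issue.
— Issue II —
Stage II.1 — burden on petitioner; standard: a heightened civil standard (weight is at least 68).
    (d): 69 − 2 = 67 < 68 [not met]
    (e): 67 < 68 [not met]
  Not every element is met, so the petitioner fails to carry Stage II.1.
The analysis ends at Stage II.1; the respondent prevails on this issue.
— Issue III —
Stage III.1 (petitioner, a clear and cogent showing, weight exceeds 71): (i) net 87−12=75 > 71 — meets; (j) net 93−18=75 > 71 — meets.
  All elements met. The petitioner retains the burden for Stage III.2.
Stage III.2 (petitioner, the balance of probabilities, weight is at least 50): (k) net 63−17=46 < 50 — fails.
  Not every element is met, so the petitioner fails to carry Stage III.2.
The respondent prevails on this issue.
Per-issue: Issue I → respondent; Issue II → respondent; Issue III → respondent. The petitioner must prevail on at least one issue; overall, the respondent prevails.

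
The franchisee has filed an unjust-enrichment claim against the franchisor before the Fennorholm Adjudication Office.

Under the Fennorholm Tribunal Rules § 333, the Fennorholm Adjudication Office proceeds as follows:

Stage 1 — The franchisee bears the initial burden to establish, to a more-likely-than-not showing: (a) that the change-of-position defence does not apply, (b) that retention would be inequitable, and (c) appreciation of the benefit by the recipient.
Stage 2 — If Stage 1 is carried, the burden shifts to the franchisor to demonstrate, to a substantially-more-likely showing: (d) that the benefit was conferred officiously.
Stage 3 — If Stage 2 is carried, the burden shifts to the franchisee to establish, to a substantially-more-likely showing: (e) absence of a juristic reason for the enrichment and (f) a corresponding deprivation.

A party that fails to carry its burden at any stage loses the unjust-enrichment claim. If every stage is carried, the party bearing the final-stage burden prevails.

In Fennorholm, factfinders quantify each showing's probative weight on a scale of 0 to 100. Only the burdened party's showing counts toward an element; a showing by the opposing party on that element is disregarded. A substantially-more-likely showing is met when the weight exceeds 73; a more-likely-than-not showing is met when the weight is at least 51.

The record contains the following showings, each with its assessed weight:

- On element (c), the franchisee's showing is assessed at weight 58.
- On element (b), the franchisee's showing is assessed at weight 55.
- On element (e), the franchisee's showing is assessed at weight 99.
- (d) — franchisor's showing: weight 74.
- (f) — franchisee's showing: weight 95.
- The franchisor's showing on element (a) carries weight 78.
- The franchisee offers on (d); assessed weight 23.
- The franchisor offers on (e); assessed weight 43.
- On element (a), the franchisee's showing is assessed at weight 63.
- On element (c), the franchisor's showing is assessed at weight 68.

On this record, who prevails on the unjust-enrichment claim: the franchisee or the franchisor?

At Stage 1 the franchisee must meet a more-likely-than-not showing (weight is at least 51): on (a) the weight is 63 (the franchisor's 78 is given no effect), which does reach 51, so (a) meets the standard; on (b) the weight is 55, which does reach 51, so (b) meets the standard; on (c) the weight is 58 (the franchisor's 68 is given no effect), which does reach 51, so (c) meets the standard.
  All elements met. The burden passes to the franchisor.
At Stage 2 the franchisor must meet a substantially-more-likely showing (weight exceeds 73): on (d) the weight is 74 (the franchisee's 23 is given no effect), which does exceed 73, so (d) meets the standard.
  Stage 2 carried; the burden shifts to the franchisee.
At Stage 3 the franchisee must meet a substantially-more-likely showing (weight exceeds 73): on (e) the weight is 99 (the franchisor's 43 is given no effect), which does exceed 73, so (e) meets the standard; on (f) the weight is 95, > 73, so (f) meets the standard.
  The franchisee carries the last stage.
With every stage satisfied, the franchisee prevails.

franchisee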